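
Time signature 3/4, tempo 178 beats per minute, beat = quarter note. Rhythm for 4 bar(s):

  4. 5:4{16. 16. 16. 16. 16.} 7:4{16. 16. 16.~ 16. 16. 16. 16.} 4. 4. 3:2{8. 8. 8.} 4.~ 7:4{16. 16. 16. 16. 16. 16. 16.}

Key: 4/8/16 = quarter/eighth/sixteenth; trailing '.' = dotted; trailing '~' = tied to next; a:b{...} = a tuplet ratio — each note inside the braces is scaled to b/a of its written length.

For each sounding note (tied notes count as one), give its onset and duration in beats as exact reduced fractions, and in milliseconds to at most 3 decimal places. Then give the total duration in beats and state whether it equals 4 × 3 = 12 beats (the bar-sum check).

1) 0.0ms=0b +505.618ms=3/2b
2) 505.618ms=3/2b +101.124ms=3/10b
3) 606.742ms=9/5b +101.124ms=3/10b
4) 707.865ms=21/10b +101.124ms=3/10b
5) 808.989ms=12/5b +101.124ms=3/10b
6) 910.112ms=27/10b +101.124ms=3/10b
7) 1011.236ms=3b +72.231ms=3/14b
8) 1083.467ms=45/14b +72.231ms=3/14b
9) 1155.698ms=24/7b +144.462ms=3/7b
10) 1300.161ms=27/7b +72.231ms=3/14b
11) 1372.392ms=57/14b +72.231ms=3/14b
12) 1444.623ms=30/7b +72.231ms=3/14b
13) 1516.854ms=9/2b +505.618ms=3/2b
14) 2022.472ms=6b +505.618ms=3/2b
15) 2528.09ms=15/2b +168.539ms=1/2b
16) 2696.629ms=8b +168.539ms=1/2b
17) 2865.169ms=17/2b +168.539ms=1/2b
18) 3033.708ms=9b +577.849ms=12/7b
19) 3611.557ms=75/7b +72.231ms=3/14b
20) 3683.788ms=153/14b +72.231ms=3/14b
21) 3756.019ms=78/7b +72.231ms=3/14b
22) 3828.25ms=159/14b +72.231ms=3/14b
23) 3900.482ms=81/7b +72.231ms=3/14b
24) 3972.713ms=165/14b +72.231ms=3/14b
Σ=12b of 12 (178bpm 3/4) — PASS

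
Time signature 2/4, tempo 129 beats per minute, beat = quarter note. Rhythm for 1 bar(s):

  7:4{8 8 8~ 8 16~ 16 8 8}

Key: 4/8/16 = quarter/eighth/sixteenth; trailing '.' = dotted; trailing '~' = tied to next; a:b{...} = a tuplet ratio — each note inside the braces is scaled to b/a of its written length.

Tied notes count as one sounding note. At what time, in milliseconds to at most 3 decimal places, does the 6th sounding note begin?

note 6 onset = 12/7b = 797.342ms

1. 0.0ms @ 0 + 132.89ms (2/7)
2. 132.89ms @ 2/7 + 132.89ms (2/7)
3. 265.781ms @ 4/7 + 265.781ms (4/7)
4. 531.561ms @ 8/7 + 132.89ms (2/7)
5. 664.452ms @ 10/7 + 132.89ms (2/7)
6. 797.342ms @ 12/7 + 132.89ms (2/7)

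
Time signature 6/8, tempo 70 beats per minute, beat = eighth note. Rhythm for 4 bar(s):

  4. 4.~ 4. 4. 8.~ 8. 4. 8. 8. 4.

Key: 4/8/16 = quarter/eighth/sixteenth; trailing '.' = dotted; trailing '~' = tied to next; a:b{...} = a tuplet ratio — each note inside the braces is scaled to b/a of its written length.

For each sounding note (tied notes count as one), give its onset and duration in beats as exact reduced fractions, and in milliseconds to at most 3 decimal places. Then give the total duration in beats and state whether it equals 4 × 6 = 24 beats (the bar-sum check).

1) 0.0ms=0b +2571.429ms=3b
2) 2571.429ms=3b +5142.857ms=6b
3) 7714.286ms=9b +2571.429ms=3b
4) 10285.714ms=12b +2571.429ms=3b
5) 12857.143ms=15b +2571.429ms=3b
6) 15428.571ms=18b +1285.714ms=3/2b
7) 16714.286ms=39/2b +1285.714ms=3/2b
8) 18000.0ms=21b +2571.429ms=3b
Σ=24b of 24 (70bpm 6/8) — PASS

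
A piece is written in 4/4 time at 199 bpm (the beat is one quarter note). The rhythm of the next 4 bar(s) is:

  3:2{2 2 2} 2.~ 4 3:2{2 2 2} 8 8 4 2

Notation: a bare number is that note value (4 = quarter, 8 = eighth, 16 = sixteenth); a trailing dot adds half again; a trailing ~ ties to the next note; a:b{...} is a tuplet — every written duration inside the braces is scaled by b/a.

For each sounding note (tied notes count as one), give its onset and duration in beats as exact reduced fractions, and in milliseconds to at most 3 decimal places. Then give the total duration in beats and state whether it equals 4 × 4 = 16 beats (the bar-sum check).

1) 0.0ms=0b +402.01ms=4/3b
2) 402.01ms=4/3b +402.01ms=4/3b
3) 804.02ms=8/3b +402.01ms=4/3b
4) 1206.03ms=4b +1206.03ms=4b
5) 2412.06ms=8b +402.01ms=4/3b
6) 2814.07ms=28/3b +402.01ms=4/3b
7) 3216.08ms=32/3b +402.01ms=4/3b
8) 3618.09ms=12b +150.754ms=1/2b
9) 3768.844ms=25/2b +150.754ms=1/2b
10) 3919.598ms=13b +301.508ms=1b
11) 4221.106ms=14b +603.015ms=2b
Σ=16b of 16 (199bpm 4/4) — PASS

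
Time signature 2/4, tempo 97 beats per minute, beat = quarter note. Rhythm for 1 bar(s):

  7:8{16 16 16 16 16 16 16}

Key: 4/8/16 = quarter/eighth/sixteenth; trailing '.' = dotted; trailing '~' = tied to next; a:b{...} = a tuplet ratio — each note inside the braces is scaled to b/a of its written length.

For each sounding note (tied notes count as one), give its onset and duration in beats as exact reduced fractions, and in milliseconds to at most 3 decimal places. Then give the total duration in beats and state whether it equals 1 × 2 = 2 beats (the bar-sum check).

1) 0.0ms=0b +176.73ms=2/7b
2) 176.73ms=2/7b +176.73ms=2/7b
3) 353.461ms=4/7b +176.73ms=2/7b
4) 530.191ms=6/7b +176.73ms=2/7b
5) 706.922ms=8/7b +176.73ms=2/7b
6) 883.652ms=10/7b +176.73ms=2/7b
7) 1060.383ms=12/7b +176.73ms=2/7b
Σ=2b of 2 (97bpm 2/4) — PASS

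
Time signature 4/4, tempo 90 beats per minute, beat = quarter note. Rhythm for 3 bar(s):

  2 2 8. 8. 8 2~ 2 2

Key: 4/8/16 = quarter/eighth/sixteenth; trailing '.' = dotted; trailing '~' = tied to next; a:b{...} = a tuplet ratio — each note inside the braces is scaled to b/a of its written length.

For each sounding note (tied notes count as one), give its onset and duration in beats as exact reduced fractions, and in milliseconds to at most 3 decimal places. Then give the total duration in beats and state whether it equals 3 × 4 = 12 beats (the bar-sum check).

1) 0.0ms=0b +1333.333ms=2b
2) 1333.333ms=2b +1333.333ms=2b
3) 2666.667ms=4b +500.0ms=3/4b
4) 3166.667ms=19/4b +500.0ms=3/4b
5) 3666.667ms=11/2b +333.333ms=1/2b
6) 4000.0ms=6b +2666.667ms=4b
7) 6666.667ms=10b +1333.333ms=2b
Σ=12b of 12 (90bpm 4/4) — PASS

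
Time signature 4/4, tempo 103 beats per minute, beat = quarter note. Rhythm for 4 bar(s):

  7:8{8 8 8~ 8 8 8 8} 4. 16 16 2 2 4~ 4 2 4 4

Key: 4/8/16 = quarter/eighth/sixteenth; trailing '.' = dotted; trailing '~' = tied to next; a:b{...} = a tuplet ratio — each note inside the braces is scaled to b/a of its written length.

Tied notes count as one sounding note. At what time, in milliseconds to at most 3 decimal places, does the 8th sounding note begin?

note 8 onset = 11/2b = 3203.883ms

1. 0.0ms @ 0 + 332.871ms (4/7)
2. 332.871ms @ 4/7 + 332.871ms (4/7)
3. 665.742ms @ 8/7 + 665.742ms (8/7)
4. 1331.484ms @ 16/7 + 332.871ms (4/7)
5. 1664.355ms @ 20/7 + 332.871ms (4/7)
6. 1997.226ms @ 24/7 + 332.871ms (4/7)
7. 2330.097ms @ 4 + 873.786ms (3/2)
8. 3203.883ms @ 11/2 + 145.631ms (1/4)
9. 3349.515ms @ 23/4 + 145.631ms (1/4)
10. 3495.146ms @ 6 + 1165.049ms (2)
11. 4660.194ms @ 8 + 1165.049ms (2)
12. 5825.243ms @ 10 + 1165.049ms (2)
13. 6990.291ms @ 12 + 1165.049ms (2)
14. 8155.34ms @ 14 + 582.524ms (1)
15. 8737.864ms @ 15 + 582.524ms (1)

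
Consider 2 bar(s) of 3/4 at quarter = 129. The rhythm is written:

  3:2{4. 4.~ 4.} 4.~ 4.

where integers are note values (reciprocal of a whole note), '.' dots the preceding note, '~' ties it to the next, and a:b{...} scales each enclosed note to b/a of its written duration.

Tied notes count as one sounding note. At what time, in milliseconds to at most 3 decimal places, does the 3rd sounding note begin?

note 3 onset = 3b = 1395.349ms

1. 0.0ms @ 0 + 465.116ms (1)
2. 465.116ms @ 1 + 930.233ms (2)
3. 1395.349ms @ 3 + 1395.349ms (3)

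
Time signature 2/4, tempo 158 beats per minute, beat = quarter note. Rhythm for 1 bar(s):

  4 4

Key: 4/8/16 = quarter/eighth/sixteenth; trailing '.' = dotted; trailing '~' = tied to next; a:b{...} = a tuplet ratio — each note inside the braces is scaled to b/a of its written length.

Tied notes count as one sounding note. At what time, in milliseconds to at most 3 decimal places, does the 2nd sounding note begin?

1. 0.0ms @ 0 + 379.747ms (1)
2. 379.747ms @ 1 + 379.747ms (1)

note 2 onset = 1b = 379.747ms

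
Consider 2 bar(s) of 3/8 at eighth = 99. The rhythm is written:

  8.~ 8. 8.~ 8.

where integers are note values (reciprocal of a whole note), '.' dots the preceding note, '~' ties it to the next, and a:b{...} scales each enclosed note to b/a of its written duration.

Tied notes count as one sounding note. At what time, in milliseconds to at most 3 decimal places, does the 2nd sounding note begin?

1. 0.0ms @ 0 + 1818.182ms (3)
2. 1818.182ms @ 3 + 1818.182ms (3)

note 2 onset = 3b = 1818.182ms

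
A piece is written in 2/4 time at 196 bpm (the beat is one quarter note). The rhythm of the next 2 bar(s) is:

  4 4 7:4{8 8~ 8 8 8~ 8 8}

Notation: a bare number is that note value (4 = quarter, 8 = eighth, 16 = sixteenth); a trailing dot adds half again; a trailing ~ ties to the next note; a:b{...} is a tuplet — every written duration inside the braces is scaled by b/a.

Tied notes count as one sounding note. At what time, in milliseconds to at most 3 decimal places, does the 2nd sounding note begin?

1. 0.0ms @ 0 + 306.122ms (1)
2. 306.122ms @ 1 + 306.122ms (1)
3. 612.245ms @ 2 + 87.464ms (2/7)
4. 699.708ms @ 16/7 + 174.927ms (4/7)
5. 874.636ms @ 20/7 + 87.464ms (2/7)
6. 962.099ms @ 22/7 + 174.927ms (4/7)
7. 1137.026ms @ 26/7 + 87.464ms (2/7)

note 2 onset = 1b = 306.122ms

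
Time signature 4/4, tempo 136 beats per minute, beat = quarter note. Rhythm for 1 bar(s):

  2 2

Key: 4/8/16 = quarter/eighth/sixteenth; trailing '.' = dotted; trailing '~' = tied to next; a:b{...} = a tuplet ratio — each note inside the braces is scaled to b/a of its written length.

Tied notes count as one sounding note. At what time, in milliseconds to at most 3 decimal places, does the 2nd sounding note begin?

note 2 onset = 2b = 882.353ms

1. 0.0ms @ 0 + 882.353ms (2)
2. 882.353ms @ 2 + 882.353ms (2)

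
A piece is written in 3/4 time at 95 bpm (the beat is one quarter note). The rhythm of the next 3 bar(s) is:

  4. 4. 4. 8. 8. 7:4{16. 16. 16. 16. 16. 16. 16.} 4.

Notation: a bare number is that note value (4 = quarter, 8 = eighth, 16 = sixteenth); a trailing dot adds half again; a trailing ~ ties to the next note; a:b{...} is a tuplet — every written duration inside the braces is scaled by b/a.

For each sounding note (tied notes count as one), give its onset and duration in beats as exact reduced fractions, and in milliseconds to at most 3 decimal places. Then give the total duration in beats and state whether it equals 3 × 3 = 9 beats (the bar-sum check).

1) 0.0ms=0b +947.368ms=3/2b
2) 947.368ms=3/2b +947.368ms=3/2b
3) 1894.737ms=3b +947.368ms=3/2b
4) 2842.105ms=9/2b +473.684ms=3/4b
5) 3315.789ms=21/4b +473.684ms=3/4b
6) 3789.474ms=6b +135.338ms=3/14b
7) 3924.812ms=87/14b +135.338ms=3/14b
8) 4060.15ms=45/7b +135.338ms=3/14b
9) 4195.489ms=93/14b +135.338ms=3/14b
10) 4330.827ms=48/7b +135.338ms=3/14b
11) 4466.165ms=99/14b +135.338ms=3/14b
12) 4601.504ms=51/7b +135.338ms=3/14b
13) 4736.842ms=15/2b +947.368ms=3/2b
Σ=9b of 9 (95bpm 3/4) — PASS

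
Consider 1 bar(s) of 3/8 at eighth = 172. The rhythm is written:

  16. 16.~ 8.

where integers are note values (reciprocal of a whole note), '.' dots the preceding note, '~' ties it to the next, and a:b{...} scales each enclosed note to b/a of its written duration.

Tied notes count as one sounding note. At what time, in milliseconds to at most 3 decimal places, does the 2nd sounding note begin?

note 2 onset = 3/4b = 261.628ms

1. 0.0ms @ 0 + 261.628ms (3/4)
2. 261.628ms @ 3/4 + 784.884ms (9/4)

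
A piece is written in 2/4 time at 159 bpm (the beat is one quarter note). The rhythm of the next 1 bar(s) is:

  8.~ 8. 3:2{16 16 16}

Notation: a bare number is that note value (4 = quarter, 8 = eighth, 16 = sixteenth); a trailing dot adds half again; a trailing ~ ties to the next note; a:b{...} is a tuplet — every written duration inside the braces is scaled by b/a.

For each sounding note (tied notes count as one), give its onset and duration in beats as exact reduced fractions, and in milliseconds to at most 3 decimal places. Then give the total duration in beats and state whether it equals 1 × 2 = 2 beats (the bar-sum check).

1) 0.0ms=0b +566.038ms=3/2b
2) 566.038ms=3/2b +62.893ms=1/6b
3) 628.931ms=5/3b +62.893ms=1/6b
4) 691.824ms=11/6b +62.893ms=1/6b
Σ=2b of 2 (159bpm 2/4) — PASS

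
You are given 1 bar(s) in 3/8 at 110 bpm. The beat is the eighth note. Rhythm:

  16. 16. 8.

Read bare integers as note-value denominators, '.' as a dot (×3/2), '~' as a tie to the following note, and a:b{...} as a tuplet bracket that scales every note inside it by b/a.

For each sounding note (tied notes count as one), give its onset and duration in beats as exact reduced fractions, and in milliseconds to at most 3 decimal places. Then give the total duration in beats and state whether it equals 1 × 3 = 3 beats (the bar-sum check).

1) 0.0ms=0b +409.091ms=3/4b
2) 409.091ms=3/4b +409.091ms=3/4b
3) 818.182ms=3/2b +818.182ms=3/2b
Σ=3b of 3 (110bpm 3/8) — PASS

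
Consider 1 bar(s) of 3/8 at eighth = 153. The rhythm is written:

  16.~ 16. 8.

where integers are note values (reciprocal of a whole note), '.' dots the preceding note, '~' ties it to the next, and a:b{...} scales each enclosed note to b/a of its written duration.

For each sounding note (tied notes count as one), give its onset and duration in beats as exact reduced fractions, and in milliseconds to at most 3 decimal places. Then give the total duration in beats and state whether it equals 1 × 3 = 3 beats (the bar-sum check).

1) 0.0ms=0b +588.235ms=3/2b
2) 588.235ms=3/2b +588.235ms=3/2b
Σ=3b of 3 (153bpm 3/8) — PASS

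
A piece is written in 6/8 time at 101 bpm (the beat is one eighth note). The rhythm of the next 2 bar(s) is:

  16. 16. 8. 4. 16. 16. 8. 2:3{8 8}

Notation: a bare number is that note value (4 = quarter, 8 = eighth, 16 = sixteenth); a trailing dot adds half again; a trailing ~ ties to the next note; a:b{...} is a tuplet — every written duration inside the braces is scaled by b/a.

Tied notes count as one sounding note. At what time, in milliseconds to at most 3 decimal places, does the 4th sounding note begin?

1. 0.0ms @ 0 + 445.545ms (3/4)
2. 445.545ms @ 3/4 + 445.545ms (3/4)
3. 891.089ms @ 3/2 + 891.089ms (3/2)
4. 1782.178ms @ 3 + 1782.178ms (3)
5. 3564.356ms @ 6 + 445.545ms (3/4)
6. 4009.901ms @ 27/4 + 445.545ms (3/4)
7. 4455.446ms @ 15/2 + 891.089ms (3/2)
8. 5346.535ms @ 9 + 891.089ms (3/2)
9. 6237.624ms @ 21/2 + 891.089ms (3/2)

note 4 onset = 3b = 1782.178ms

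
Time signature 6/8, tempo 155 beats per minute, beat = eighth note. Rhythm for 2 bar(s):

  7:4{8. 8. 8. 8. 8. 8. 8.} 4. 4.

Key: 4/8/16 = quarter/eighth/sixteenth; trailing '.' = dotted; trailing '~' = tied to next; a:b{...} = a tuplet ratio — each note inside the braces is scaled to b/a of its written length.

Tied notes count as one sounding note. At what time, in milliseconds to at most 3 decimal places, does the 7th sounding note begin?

note 7 onset = 36/7b = 1990.783ms

1. 0.0ms @ 0 + 331.797ms (6/7)
2. 331.797ms @ 6/7 + 331.797ms (6/7)
3. 663.594ms @ 12/7 + 331.797ms (6/7)
4. 995.392ms @ 18/7 + 331.797ms (6/7)
5. 1327.189ms @ 24/7 + 331.797ms (6/7)
6. 1658.986ms @ 30/7 + 331.797ms (6/7)
7. 1990.783ms @ 36/7 + 331.797ms (6/7)
8. 2322.581ms @ 6 + 1161.29ms (3)
9. 3483.871ms @ 9 + 1161.29ms (3)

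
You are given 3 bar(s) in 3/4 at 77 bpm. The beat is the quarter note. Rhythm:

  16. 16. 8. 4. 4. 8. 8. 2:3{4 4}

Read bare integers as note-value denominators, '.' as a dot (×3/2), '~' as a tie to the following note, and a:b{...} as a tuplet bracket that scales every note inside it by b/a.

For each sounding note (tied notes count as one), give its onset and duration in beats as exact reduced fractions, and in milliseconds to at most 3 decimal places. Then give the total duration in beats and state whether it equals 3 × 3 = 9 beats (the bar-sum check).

1) 0.0ms=0b +292.208ms=3/8b
2) 292.208ms=3/8b +292.208ms=3/8b
3) 584.416ms=3/4b +584.416ms=3/4b
4) 1168.831ms=3/2b +1168.831ms=3/2b
5) 2337.662ms=3b +1168.831ms=3/2b
6) 3506.494ms=9/2b +584.416ms=3/4b
7) 4090.909ms=21/4b +584.416ms=3/4b
8) 4675.325ms=6b +1168.831ms=3/2b
9) 5844.156ms=15/2b +1168.831ms=3/2b
Σ=9b of 9 (77bpm 3/4) — PASS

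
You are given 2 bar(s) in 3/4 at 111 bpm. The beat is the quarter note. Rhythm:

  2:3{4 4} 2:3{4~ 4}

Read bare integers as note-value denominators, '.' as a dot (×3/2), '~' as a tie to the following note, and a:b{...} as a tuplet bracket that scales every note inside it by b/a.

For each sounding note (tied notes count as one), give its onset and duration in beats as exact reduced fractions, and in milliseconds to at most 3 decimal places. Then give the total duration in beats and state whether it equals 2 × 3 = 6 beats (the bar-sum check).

1) 0.0ms=0b +810.811ms=3/2b
2) 810.811ms=3/2b +810.811ms=3/2b
3) 1621.622ms=3b +1621.622ms=3b
Σ=6b of 6 (111bpm 3/4) — PASS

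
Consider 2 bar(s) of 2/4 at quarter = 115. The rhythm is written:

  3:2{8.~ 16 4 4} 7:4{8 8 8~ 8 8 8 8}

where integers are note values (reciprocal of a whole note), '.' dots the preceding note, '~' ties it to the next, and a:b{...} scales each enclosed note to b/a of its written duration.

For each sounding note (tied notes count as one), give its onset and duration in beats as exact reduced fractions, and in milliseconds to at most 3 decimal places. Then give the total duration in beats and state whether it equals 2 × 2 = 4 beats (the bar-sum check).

1) 0.0ms=0b +347.826ms=2/3b
2) 347.826ms=2/3b +347.826ms=2/3b
3) 695.652ms=4/3b +347.826ms=2/3b
4) 1043.478ms=2b +149.068ms=2/7b
5) 1192.547ms=16/7b +149.068ms=2/7b
6) 1341.615ms=18/7b +298.137ms=4/7b
7) 1639.752ms=22/7b +149.068ms=2/7b
8) 1788.82ms=24/7b +149.068ms=2/7b
9) 1937.888ms=26/7b +149.068ms=2/7b
Σ=4b of 4 (115bpm 2/4) — PASS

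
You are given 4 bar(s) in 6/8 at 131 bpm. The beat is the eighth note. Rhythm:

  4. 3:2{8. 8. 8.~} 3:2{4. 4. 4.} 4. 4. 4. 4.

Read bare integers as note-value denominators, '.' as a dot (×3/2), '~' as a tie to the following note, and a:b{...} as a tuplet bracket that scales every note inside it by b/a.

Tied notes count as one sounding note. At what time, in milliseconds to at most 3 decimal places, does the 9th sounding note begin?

note 9 onset = 18b = 8244.275ms

1. 0.0ms @ 0 + 1374.046ms (3)
2. 1374.046ms @ 3 + 458.015ms (1)
3. 1832.061ms @ 4 + 458.015ms (1)
4. 2290.076ms @ 5 + 1374.046ms (3)
5. 3664.122ms @ 8 + 916.031ms (2)
6. 4580.153ms @ 10 + 916.031ms (2)
7. 5496.183ms @ 12 + 1374.046ms (3)
8. 6870.229ms @ 15 + 1374.046ms (3)
9. 8244.275ms @ 18 + 1374.046ms (3)
10. 9618.321ms @ 21 + 1374.046ms (3)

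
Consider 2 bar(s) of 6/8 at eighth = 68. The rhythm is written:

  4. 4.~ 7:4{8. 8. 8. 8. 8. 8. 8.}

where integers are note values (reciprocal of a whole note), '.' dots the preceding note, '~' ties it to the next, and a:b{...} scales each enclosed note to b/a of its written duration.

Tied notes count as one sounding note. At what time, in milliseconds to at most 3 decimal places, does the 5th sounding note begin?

note 5 onset = 60/7b = 7563.025ms

1. 0.0ms @ 0 + 2647.059ms (3)
2. 2647.059ms @ 3 + 3403.361ms (27/7)
3. 6050.42ms @ 48/7 + 756.303ms (6/7)
4. 6806.723ms @ 54/7 + 756.303ms (6/7)
5. 7563.025ms @ 60/7 + 756.303ms (6/7)
6. 8319.328ms @ 66/7 + 756.303ms (6/7)
7. 9075.63ms @ 72/7 + 756.303ms (6/7)
8. 9831.933ms @ 78/7 + 756.303ms (6/7)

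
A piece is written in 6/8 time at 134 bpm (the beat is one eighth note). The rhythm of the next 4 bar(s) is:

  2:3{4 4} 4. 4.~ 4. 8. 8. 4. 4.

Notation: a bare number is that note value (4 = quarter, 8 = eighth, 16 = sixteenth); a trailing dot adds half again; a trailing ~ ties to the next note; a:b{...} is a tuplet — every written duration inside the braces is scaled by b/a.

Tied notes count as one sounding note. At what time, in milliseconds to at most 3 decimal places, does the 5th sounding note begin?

1. 0.0ms @ 0 + 1343.284ms (3)
2. 1343.284ms @ 3 + 1343.284ms (3)
3. 2686.567ms @ 6 + 1343.284ms (3)
4. 4029.851ms @ 9 + 2686.567ms (6)
5. 6716.418ms @ 15 + 671.642ms (3/2)
6. 7388.06ms @ 33/2 + 671.642ms (3/2)
7. 8059.701ms @ 18 + 1343.284ms (3)
8. 9402.985ms @ 21 + 1343.284ms (3)

note 5 onset = 15b = 6716.418ms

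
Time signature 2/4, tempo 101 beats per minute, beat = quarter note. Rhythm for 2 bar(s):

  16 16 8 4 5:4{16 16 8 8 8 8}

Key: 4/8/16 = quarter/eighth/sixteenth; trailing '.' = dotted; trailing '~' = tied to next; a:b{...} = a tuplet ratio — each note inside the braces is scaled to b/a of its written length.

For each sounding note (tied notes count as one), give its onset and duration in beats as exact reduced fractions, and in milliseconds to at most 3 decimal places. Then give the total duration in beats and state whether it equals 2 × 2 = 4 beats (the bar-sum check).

1) 0.0ms=0b +148.515ms=1/4b
2) 148.515ms=1/4b +148.515ms=1/4b
3) 297.03ms=1/2b +297.03ms=1/2b
4) 594.059ms=1b +594.059ms=1b
5) 1188.119ms=2b +118.812ms=1/5b
6) 1306.931ms=11/5b +118.812ms=1/5b
7) 1425.743ms=12/5b +237.624ms=2/5b
8) 1663.366ms=14/5b +237.624ms=2/5b
9) 1900.99ms=16/5b +237.624ms=2/5b
10) 2138.614ms=18/5b +237.624ms=2/5b
Σ=4b of 4 (101bpm 2/4) — PASS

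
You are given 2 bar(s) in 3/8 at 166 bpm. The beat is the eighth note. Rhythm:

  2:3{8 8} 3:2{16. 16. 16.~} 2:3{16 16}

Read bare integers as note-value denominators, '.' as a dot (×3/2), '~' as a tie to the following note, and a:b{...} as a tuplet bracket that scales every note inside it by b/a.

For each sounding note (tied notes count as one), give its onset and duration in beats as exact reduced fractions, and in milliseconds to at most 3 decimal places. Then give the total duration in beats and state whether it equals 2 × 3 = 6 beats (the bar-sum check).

1) 0.0ms=0b +542.169ms=3/2b
2) 542.169ms=3/2b +542.169ms=3/2b
3) 1084.337ms=3b +180.723ms=1/2b
4) 1265.06ms=7/2b +180.723ms=1/2b
5) 1445.783ms=4b +451.807ms=5/4b
6) 1897.59ms=21/4b +271.084ms=3/4b
Σ=6b of 6 (166bpm 3/8) — PASS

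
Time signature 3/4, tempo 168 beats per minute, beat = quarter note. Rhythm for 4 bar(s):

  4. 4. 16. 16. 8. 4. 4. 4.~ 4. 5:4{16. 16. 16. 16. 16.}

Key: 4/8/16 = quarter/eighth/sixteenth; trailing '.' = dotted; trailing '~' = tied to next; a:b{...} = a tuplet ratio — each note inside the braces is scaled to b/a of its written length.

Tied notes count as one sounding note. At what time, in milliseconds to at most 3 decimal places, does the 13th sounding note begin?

note 13 onset = 117/10b = 4178.571ms

1. 0.0ms @ 0 + 535.714ms (3/2)
2. 535.714ms @ 3/2 + 535.714ms (3/2)
3. 1071.429ms @ 3 + 133.929ms (3/8)
4. 1205.357ms @ 27/8 + 133.929ms (3/8)
5. 1339.286ms @ 15/4 + 267.857ms (3/4)
6. 1607.143ms @ 9/2 + 535.714ms (3/2)
7. 2142.857ms @ 6 + 535.714ms (3/2)
8. 2678.571ms @ 15/2 + 1071.429ms (3)
9. 3750.0ms @ 21/2 + 107.143ms (3/10)
10. 3857.143ms @ 54/5 + 107.143ms (3/10)
11. 3964.286ms @ 111/10 + 107.143ms (3/10)
12. 4071.429ms @ 57/5 + 107.143ms (3/10)
13. 4178.571ms @ 117/10 + 107.143ms (3/10)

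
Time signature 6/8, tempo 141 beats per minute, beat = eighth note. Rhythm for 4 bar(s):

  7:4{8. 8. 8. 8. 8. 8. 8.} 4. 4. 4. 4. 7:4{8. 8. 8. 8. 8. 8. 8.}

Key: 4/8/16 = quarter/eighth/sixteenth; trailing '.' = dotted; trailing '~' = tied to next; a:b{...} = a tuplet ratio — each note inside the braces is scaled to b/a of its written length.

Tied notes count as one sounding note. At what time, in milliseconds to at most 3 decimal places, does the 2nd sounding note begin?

1. 0.0ms @ 0 + 364.742ms (6/7)
2. 364.742ms @ 6/7 + 364.742ms (6/7)
3. 729.483ms @ 12/7 + 364.742ms (6/7)
4. 1094.225ms @ 18/7 + 364.742ms (6/7)
5. 1458.967ms @ 24/7 + 364.742ms (6/7)
6. 1823.708ms @ 30/7 + 364.742ms (6/7)
7. 2188.45ms @ 36/7 + 364.742ms (6/7)
8. 2553.191ms @ 6 + 1276.596ms (3)
9. 3829.787ms @ 9 + 1276.596ms (3)
10. 5106.383ms @ 12 + 1276.596ms (3)
11. 6382.979ms @ 15 + 1276.596ms (3)
12. 7659.574ms @ 18 + 364.742ms (6/7)
13. 8024.316ms @ 132/7 + 364.742ms (6/7)
14. 8389.058ms @ 138/7 + 364.742ms (6/7)
15. 8753.799ms @ 144/7 + 364.742ms (6/7)
16. 9118.541ms @ 150/7 + 364.742ms (6/7)
17. 9483.283ms @ 156/7 + 364.742ms (6/7)
18. 9848.024ms @ 162/7 + 364.742ms (6/7)

note 2 onset = 6/7b = 364.742ms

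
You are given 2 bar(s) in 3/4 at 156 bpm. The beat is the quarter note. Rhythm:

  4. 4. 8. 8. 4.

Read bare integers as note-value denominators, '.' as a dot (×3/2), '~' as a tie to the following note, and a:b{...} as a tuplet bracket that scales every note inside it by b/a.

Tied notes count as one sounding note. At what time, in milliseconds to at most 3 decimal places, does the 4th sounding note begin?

note 4 onset = 15/4b = 1442.308ms

1. 0.0ms @ 0 + 576.923ms (3/2)
2. 576.923ms @ 3/2 + 576.923ms (3/2)
3. 1153.846ms @ 3 + 288.462ms (3/4)
4. 1442.308ms @ 15/4 + 288.462ms (3/4)
5. 1730.769ms @ 9/2 + 576.923ms (3/2)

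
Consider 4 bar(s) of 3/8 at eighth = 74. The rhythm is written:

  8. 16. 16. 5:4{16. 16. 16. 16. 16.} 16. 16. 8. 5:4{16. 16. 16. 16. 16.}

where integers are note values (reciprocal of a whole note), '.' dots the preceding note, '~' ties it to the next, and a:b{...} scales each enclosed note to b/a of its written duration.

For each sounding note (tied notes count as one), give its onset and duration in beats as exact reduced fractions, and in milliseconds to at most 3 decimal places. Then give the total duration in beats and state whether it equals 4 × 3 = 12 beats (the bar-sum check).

1) 0.0ms=0b +1216.216ms=3/2b
2) 1216.216ms=3/2b +608.108ms=3/4b
3) 1824.324ms=9/4b +608.108ms=3/4b
4) 2432.432ms=3b +486.486ms=3/5b
5) 2918.919ms=18/5b +486.486ms=3/5b
6) 3405.405ms=21/5b +486.486ms=3/5b
7) 3891.892ms=24/5b +486.486ms=3/5b
8) 4378.378ms=27/5b +486.486ms=3/5b
9) 4864.865ms=6b +608.108ms=3/4b
10) 5472.973ms=27/4b +608.108ms=3/4b
11) 6081.081ms=15/2b +1216.216ms=3/2b
12) 7297.297ms=9b +486.486ms=3/5b
13) 7783.784ms=48/5b +486.486ms=3/5b
14) 8270.27ms=51/5b +486.486ms=3/5b
15) 8756.757ms=54/5b +486.486ms=3/5b
16) 9243.243ms=57/5b +486.486ms=3/5b
Σ=12b of 12 (74bpm 3/8) — PASS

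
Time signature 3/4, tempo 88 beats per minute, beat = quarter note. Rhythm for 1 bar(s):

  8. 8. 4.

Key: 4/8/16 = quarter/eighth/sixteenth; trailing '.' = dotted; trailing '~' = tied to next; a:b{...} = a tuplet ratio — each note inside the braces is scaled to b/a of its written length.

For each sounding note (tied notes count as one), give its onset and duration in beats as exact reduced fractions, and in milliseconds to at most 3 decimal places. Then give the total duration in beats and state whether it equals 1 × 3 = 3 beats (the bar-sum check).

1) 0.0ms=0b +511.364ms=3/4b
2) 511.364ms=3/4b +511.364ms=3/4b
3) 1022.727ms=3/2b +1022.727ms=3/2b
Σ=3b of 3 (88bpm 3/4) — PASS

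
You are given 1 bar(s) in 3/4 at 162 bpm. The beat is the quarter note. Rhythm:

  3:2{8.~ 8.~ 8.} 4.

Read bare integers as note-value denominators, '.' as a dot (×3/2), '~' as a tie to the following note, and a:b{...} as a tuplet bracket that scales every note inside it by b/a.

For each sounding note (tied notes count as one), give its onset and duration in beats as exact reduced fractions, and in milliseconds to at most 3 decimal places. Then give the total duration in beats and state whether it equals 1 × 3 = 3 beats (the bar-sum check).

1) 0.0ms=0b +555.556ms=3/2b
2) 555.556ms=3/2b +555.556ms=3/2b
Σ=3b of 3 (162bpm 3/4) — PASS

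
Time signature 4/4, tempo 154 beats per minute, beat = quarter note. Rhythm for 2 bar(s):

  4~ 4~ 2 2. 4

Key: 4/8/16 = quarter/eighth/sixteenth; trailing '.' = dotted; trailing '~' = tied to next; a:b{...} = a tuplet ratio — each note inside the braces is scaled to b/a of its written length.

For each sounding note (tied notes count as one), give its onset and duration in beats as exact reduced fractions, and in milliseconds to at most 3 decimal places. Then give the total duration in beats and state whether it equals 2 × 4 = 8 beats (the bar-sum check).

1) 0.0ms=0b +1558.442ms=4b
2) 1558.442ms=4b +1168.831ms=3b
3) 2727.273ms=7b +389.61ms=1b
Σ=8b of 8 (154bpm 4/4) — PASS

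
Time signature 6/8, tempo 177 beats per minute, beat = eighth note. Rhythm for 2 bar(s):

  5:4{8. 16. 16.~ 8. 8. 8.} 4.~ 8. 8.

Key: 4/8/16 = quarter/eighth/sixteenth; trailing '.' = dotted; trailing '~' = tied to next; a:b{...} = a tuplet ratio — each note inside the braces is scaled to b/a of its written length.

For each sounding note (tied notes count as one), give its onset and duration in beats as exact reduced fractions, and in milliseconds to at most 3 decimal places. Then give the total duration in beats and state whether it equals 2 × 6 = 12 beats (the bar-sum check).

1) 0.0ms=0b +406.78ms=6/5b
2) 406.78ms=6/5b +203.39ms=3/5b
3) 610.169ms=9/5b +610.169ms=9/5b
4) 1220.339ms=18/5b +406.78ms=6/5b
5) 1627.119ms=24/5b +406.78ms=6/5b
6) 2033.898ms=6b +1525.424ms=9/2b
7) 3559.322ms=21/2b +508.475ms=3/2b
Σ=12b of 12 (177bpm 6/8) — PASS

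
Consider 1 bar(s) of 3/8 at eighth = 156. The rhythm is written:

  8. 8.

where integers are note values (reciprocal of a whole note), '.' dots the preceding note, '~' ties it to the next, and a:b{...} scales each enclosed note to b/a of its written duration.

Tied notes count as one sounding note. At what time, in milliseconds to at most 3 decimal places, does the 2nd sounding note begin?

note 2 onset = 3/2b = 576.923ms

1. 0.0ms @ 0 + 576.923ms (3/2)
2. 576.923ms @ 3/2 + 576.923ms (3/2)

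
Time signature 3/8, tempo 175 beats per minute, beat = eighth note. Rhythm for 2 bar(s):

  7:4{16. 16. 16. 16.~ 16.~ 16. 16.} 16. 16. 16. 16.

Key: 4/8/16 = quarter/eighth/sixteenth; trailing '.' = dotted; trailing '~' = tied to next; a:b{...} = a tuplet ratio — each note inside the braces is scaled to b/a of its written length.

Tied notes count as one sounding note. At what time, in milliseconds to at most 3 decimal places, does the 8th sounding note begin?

1. 0.0ms @ 0 + 146.939ms (3/7)
2. 146.939ms @ 3/7 + 146.939ms (3/7)
3. 293.878ms @ 6/7 + 146.939ms (3/7)
4. 440.816ms @ 9/7 + 440.816ms (9/7)
5. 881.633ms @ 18/7 + 146.939ms (3/7)
6. 1028.571ms @ 3 + 257.143ms (3/4)
7. 1285.714ms @ 15/4 + 257.143ms (3/4)
8. 1542.857ms @ 9/2 + 257.143ms (3/4)
9. 1800.0ms @ 21/4 + 257.143ms (3/4)

note 8 onset = 9/2b = 1542.857ms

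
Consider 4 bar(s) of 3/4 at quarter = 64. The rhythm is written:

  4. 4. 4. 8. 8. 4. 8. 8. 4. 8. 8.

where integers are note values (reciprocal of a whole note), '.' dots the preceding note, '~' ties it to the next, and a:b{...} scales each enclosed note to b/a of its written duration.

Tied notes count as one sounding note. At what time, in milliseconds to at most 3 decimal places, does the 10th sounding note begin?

note 10 onset = 21/2b = 9843.75ms

1. 0.0ms @ 0 + 1406.25ms (3/2)
2. 1406.25ms @ 3/2 + 1406.25ms (3/2)
3. 2812.5ms @ 3 + 1406.25ms (3/2)
4. 4218.75ms @ 9/2 + 703.125ms (3/4)
5. 4921.875ms @ 21/4 + 703.125ms (3/4)
6. 5625.0ms @ 6 + 1406.25ms (3/2)
7. 7031.25ms @ 15/2 + 703.125ms (3/4)
8. 7734.375ms @ 33/4 + 703.125ms (3/4)
9. 8437.5ms @ 9 + 1406.25ms (3/2)
10. 9843.75ms @ 21/2 + 703.125ms (3/4)
11. 10546.875ms @ 45/4 + 703.125ms (3/4)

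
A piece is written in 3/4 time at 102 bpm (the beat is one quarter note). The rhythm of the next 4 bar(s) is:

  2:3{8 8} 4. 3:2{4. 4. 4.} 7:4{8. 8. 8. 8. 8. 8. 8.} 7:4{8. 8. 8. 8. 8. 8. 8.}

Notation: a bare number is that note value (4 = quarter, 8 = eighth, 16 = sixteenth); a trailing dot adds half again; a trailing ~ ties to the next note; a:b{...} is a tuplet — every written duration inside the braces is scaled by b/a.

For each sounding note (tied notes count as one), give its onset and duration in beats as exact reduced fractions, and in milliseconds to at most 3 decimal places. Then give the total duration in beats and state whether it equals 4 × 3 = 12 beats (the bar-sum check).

1) 0.0ms=0b +441.176ms=3/4b
2) 441.176ms=3/4b +441.176ms=3/4b
3) 882.353ms=3/2b +882.353ms=3/2b
4) 1764.706ms=3b +588.235ms=1b
5) 2352.941ms=4b +588.235ms=1b
6) 2941.176ms=5b +588.235ms=1b
7) 3529.412ms=6b +252.101ms=3/7b
8) 3781.513ms=45/7b +252.101ms=3/7b
9) 4033.613ms=48/7b +252.101ms=3/7b
10) 4285.714ms=51/7b +252.101ms=3/7b
11) 4537.815ms=54/7b +252.101ms=3/7b
12) 4789.916ms=57/7b +252.101ms=3/7b
13) 5042.017ms=60/7b +252.101ms=3/7b
14) 5294.118ms=9b +252.101ms=3/7b
15) 5546.218ms=66/7b +252.101ms=3/7b
16) 5798.319ms=69/7b +252.101ms=3/7b
17) 6050.42ms=72/7b +252.101ms=3/7b
18) 6302.521ms=75/7b +252.101ms=3/7b
19) 6554.622ms=78/7b +252.101ms=3/7b
20) 6806.723ms=81/7b +252.101ms=3/7b
Σ=12b of 12 (102bpm 3/4) — PASS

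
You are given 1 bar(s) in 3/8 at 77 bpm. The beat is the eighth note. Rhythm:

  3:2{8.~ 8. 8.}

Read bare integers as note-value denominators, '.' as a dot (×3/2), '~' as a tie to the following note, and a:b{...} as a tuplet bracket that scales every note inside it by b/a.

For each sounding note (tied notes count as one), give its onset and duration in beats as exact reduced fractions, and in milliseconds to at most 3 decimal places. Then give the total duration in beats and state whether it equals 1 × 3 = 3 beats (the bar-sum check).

1) 0.0ms=0b +1558.442ms=2b
2) 1558.442ms=2b +779.221ms=1b
Σ=3b of 3 (77bpm 3/8) — PASS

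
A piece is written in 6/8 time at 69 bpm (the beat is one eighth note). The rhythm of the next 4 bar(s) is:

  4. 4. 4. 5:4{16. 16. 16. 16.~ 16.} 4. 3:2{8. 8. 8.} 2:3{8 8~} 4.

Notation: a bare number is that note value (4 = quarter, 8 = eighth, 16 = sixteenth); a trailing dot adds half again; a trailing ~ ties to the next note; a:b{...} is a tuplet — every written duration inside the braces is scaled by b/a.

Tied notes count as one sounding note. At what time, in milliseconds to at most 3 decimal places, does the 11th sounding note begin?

note 11 onset = 17b = 14782.609ms

1. 0.0ms @ 0 + 2608.696ms (3)
2. 2608.696ms @ 3 + 2608.696ms (3)
3. 5217.391ms @ 6 + 2608.696ms (3)
4. 7826.087ms @ 9 + 521.739ms (3/5)
5. 8347.826ms @ 48/5 + 521.739ms (3/5)
6. 8869.565ms @ 51/5 + 521.739ms (3/5)
7. 9391.304ms @ 54/5 + 1043.478ms (6/5)
8. 10434.783ms @ 12 + 2608.696ms (3)
9. 13043.478ms @ 15 + 869.565ms (1)
10. 13913.043ms @ 16 + 869.565ms (1)
11. 14782.609ms @ 17 + 869.565ms (1)
12. 15652.174ms @ 18 + 1304.348ms (3/2)
13. 16956.522ms @ 39/2 + 3913.043ms (9/2)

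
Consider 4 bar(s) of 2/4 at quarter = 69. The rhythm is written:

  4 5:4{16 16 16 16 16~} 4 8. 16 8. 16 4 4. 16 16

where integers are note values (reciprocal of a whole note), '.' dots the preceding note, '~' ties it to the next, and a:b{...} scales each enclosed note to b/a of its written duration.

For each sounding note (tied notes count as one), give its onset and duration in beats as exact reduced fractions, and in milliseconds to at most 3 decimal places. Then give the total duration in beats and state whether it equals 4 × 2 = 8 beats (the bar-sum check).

1) 0.0ms=0b +869.565ms=1b
2) 869.565ms=1b +173.913ms=1/5b
3) 1043.478ms=6/5b +173.913ms=1/5b
4) 1217.391ms=7/5b +173.913ms=1/5b
5) 1391.304ms=8/5b +173.913ms=1/5b
6) 1565.217ms=9/5b +1043.478ms=6/5b
7) 2608.696ms=3b +652.174ms=3/4b
8) 3260.87ms=15/4b +217.391ms=1/4b
9) 3478.261ms=4b +652.174ms=3/4b
10) 4130.435ms=19/4b +217.391ms=1/4b
11) 4347.826ms=5b +869.565ms=1b
12) 5217.391ms=6b +1304.348ms=3/2b
13) 6521.739ms=15/2b +217.391ms=1/4b
14) 6739.13ms=31/4b +217.391ms=1/4b
Σ=8b of 8 (69bpm 2/4) — PASS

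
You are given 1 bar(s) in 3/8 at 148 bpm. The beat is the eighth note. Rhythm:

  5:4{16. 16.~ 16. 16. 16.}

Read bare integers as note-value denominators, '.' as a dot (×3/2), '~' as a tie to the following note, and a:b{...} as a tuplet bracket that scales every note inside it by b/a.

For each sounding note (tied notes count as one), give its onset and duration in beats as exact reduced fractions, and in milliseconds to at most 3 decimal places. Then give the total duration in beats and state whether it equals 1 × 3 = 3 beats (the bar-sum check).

1) 0.0ms=0b +243.243ms=3/5b
2) 243.243ms=3/5b +486.486ms=6/5b
3) 729.73ms=9/5b +243.243ms=3/5b
4) 972.973ms=12/5b +243.243ms=3/5b
Σ=3b of 3 (148bpm 3/8) — PASS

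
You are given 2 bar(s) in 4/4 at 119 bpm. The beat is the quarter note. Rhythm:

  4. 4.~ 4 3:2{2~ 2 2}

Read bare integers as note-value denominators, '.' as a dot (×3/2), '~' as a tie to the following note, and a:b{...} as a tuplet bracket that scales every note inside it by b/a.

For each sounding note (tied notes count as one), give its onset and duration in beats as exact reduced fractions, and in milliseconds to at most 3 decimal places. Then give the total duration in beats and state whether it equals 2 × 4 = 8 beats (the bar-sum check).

1) 0.0ms=0b +756.303ms=3/2b
2) 756.303ms=3/2b +1260.504ms=5/2b
3) 2016.807ms=4b +1344.538ms=8/3b
4) 3361.345ms=20/3b +672.269ms=4/3b
Σ=8b of 8 (119bpm 4/4) — PASS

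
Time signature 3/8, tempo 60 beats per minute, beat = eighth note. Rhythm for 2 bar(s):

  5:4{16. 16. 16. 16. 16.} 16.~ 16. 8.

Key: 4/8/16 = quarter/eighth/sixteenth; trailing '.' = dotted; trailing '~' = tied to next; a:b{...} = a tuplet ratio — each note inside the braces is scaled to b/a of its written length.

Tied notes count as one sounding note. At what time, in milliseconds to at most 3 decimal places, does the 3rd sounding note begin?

note 3 onset = 6/5b = 1200.0ms

1. 0.0ms @ 0 + 600.0ms (3/5)
2. 600.0ms @ 3/5 + 600.0ms (3/5)
3. 1200.0ms @ 6/5 + 600.0ms (3/5)
4. 1800.0ms @ 9/5 + 600.0ms (3/5)
5. 2400.0ms @ 12/5 + 600.0ms (3/5)
6. 3000.0ms @ 3 + 1500.0ms (3/2)
7. 4500.0ms @ 9/2 + 1500.0ms (3/2)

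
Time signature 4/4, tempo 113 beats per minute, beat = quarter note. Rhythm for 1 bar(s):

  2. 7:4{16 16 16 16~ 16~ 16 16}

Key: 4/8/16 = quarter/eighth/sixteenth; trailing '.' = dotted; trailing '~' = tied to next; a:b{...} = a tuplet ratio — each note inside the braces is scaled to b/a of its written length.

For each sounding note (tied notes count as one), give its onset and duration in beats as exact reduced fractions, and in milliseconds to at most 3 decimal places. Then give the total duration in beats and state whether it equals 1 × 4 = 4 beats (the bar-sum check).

1) 0.0ms=0b +1592.92ms=3b
2) 1592.92ms=3b +75.853ms=1/7b
3) 1668.774ms=22/7b +75.853ms=1/7b
4) 1744.627ms=23/7b +75.853ms=1/7b
5) 1820.48ms=24/7b +227.56ms=3/7b
6) 2048.04ms=27/7b +75.853ms=1/7b
Σ=4b of 4 (113bpm 4/4) — PASS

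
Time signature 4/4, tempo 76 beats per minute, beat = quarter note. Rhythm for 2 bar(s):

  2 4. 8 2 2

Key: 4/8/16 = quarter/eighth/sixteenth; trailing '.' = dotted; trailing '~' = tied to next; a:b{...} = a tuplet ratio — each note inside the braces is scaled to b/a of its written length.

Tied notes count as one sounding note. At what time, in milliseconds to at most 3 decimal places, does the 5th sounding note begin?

note 5 onset = 6b = 4736.842ms

1. 0.0ms @ 0 + 1578.947ms (2)
2. 1578.947ms @ 2 + 1184.211ms (3/2)
3. 2763.158ms @ 7/2 + 394.737ms (1/2)
4. 3157.895ms @ 4 + 1578.947ms (2)
5. 4736.842ms @ 6 + 1578.947ms (2)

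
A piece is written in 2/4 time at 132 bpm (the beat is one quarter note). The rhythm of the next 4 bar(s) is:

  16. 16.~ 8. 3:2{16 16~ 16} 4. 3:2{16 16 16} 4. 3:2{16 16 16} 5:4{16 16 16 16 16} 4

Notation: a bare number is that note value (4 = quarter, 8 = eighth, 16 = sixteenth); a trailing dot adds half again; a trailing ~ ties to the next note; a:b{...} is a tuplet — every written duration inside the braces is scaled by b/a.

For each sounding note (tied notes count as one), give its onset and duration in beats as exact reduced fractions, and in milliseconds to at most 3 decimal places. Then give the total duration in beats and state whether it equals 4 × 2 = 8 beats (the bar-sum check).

1) 0.0ms=0b +170.455ms=3/8b
2) 170.455ms=3/8b +511.364ms=9/8b
3) 681.818ms=3/2b +75.758ms=1/6b
4) 757.576ms=5/3b +151.515ms=1/3b
5) 909.091ms=2b +681.818ms=3/2b
6) 1590.909ms=7/2b +75.758ms=1/6b
7) 1666.667ms=11/3b +75.758ms=1/6b
8) 1742.424ms=23/6b +75.758ms=1/6b
9) 1818.182ms=4b +681.818ms=3/2b
10) 2500.0ms=11/2b +75.758ms=1/6b
11) 2575.758ms=17/3b +75.758ms=1/6b
12) 2651.515ms=35/6b +75.758ms=1/6b
13) 2727.273ms=6b +90.909ms=1/5b
14) 2818.182ms=31/5b +90.909ms=1/5b
15) 2909.091ms=32/5b +90.909ms=1/5b
16) 3000.0ms=33/5b +90.909ms=1/5b
17) 3090.909ms=34/5b +90.909ms=1/5b
18) 3181.818ms=7b +454.545ms=1b
Σ=8b of 8 (132bpm 2/4) — PASS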